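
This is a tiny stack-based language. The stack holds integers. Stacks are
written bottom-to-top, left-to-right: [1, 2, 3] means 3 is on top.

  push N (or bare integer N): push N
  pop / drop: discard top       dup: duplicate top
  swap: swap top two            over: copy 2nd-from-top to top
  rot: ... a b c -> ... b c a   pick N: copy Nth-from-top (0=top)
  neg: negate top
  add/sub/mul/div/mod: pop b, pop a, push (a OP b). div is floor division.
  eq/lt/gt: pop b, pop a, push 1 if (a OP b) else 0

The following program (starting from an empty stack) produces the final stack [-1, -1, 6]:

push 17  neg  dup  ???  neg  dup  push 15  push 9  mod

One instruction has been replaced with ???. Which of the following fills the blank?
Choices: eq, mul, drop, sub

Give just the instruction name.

Answer: eq

Derivation:
Stack before ???: [-17, -17]
Stack after ???:  [1]
Checking each choice:
  eq: MATCH
  mul: produces [-289, -289, 6]
  drop: produces [17, 17, 6]
  sub: produces [0, 0, 6]


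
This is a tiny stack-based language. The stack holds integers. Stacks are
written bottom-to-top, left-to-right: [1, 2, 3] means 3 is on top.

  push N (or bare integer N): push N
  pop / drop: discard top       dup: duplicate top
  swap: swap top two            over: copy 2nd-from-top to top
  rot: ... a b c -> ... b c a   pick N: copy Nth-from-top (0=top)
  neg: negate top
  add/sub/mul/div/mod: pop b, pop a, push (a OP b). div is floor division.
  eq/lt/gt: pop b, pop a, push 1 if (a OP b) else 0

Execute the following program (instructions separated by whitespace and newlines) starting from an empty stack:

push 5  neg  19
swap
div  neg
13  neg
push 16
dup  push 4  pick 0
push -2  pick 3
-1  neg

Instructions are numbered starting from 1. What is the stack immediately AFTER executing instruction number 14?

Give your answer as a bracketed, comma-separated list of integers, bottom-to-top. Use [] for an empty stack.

Answer: [4, -13, 16, 16, 4, 4, -2, 16]

Derivation:
Step 1 ('push 5'): [5]
Step 2 ('neg'): [-5]
Step 3 ('19'): [-5, 19]
Step 4 ('swap'): [19, -5]
Step 5 ('div'): [-4]
Step 6 ('neg'): [4]
Step 7 ('13'): [4, 13]
Step 8 ('neg'): [4, -13]
Step 9 ('push 16'): [4, -13, 16]
Step 10 ('dup'): [4, -13, 16, 16]
Step 11 ('push 4'): [4, -13, 16, 16, 4]
Step 12 ('pick 0'): [4, -13, 16, 16, 4, 4]
Step 13 ('push -2'): [4, -13, 16, 16, 4, 4, -2]
Step 14 ('pick 3'): [4, -13, 16, 16, 4, 4, -2, 16]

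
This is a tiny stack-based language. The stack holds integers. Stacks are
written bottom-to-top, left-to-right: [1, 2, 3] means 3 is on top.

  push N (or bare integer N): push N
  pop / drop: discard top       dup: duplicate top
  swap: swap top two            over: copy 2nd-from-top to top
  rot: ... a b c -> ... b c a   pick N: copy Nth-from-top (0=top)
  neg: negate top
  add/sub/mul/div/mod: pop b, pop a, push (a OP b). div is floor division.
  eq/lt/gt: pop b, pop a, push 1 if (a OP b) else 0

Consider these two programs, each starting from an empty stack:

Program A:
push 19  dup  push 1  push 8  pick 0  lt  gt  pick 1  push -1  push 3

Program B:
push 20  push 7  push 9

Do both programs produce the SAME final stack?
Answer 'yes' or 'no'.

Program A trace:
  After 'push 19': [19]
  After 'dup': [19, 19]
  After 'push 1': [19, 19, 1]
  After 'push 8': [19, 19, 1, 8]
  After 'pick 0': [19, 19, 1, 8, 8]
  After 'lt': [19, 19, 1, 0]
  After 'gt': [19, 19, 1]
  After 'pick 1': [19, 19, 1, 19]
  After 'push -1': [19, 19, 1, 19, -1]
  After 'push 3': [19, 19, 1, 19, -1, 3]
Program A final stack: [19, 19, 1, 19, -1, 3]

Program B trace:
  After 'push 20': [20]
  After 'push 7': [20, 7]
  After 'push 9': [20, 7, 9]
Program B final stack: [20, 7, 9]
Same: no

Answer: no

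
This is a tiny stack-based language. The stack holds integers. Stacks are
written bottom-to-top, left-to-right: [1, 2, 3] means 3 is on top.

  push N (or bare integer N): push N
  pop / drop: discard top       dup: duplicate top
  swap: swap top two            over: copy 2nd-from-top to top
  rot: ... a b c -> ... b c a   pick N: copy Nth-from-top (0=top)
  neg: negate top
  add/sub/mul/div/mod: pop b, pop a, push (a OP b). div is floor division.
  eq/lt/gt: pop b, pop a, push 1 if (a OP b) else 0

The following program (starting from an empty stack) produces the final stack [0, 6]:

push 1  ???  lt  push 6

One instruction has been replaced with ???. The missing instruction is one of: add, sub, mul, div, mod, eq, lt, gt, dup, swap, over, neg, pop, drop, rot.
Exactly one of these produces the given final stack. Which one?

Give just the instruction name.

Stack before ???: [1]
Stack after ???:  [1, 1]
The instruction that transforms [1] -> [1, 1] is: dup

Answer: dup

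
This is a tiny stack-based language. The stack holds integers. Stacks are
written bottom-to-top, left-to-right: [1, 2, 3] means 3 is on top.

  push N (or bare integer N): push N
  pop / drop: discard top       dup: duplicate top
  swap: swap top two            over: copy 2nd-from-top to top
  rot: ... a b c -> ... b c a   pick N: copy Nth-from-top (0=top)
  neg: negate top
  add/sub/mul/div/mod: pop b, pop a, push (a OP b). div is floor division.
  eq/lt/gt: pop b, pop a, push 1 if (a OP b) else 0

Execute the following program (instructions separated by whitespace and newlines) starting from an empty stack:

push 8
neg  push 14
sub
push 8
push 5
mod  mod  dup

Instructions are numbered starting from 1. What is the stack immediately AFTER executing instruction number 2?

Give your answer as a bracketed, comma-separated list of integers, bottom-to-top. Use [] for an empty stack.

Step 1 ('push 8'): [8]
Step 2 ('neg'): [-8]

Answer: [-8]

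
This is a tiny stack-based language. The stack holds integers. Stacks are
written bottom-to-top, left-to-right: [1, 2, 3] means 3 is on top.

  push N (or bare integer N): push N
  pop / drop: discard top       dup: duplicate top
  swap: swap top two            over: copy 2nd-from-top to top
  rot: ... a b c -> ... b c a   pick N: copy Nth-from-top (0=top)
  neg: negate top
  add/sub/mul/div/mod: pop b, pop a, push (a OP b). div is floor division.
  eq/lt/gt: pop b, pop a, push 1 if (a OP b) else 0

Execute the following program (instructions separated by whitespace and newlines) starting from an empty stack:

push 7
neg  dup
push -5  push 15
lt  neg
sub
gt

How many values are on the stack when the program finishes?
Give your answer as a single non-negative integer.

After 'push 7': stack = [7] (depth 1)
After 'neg': stack = [-7] (depth 1)
After 'dup': stack = [-7, -7] (depth 2)
After 'push -5': stack = [-7, -7, -5] (depth 3)
After 'push 15': stack = [-7, -7, -5, 15] (depth 4)
After 'lt': stack = [-7, -7, 1] (depth 3)
After 'neg': stack = [-7, -7, -1] (depth 3)
After 'sub': stack = [-7, -6] (depth 2)
After 'gt': stack = [0] (depth 1)

Answer: 1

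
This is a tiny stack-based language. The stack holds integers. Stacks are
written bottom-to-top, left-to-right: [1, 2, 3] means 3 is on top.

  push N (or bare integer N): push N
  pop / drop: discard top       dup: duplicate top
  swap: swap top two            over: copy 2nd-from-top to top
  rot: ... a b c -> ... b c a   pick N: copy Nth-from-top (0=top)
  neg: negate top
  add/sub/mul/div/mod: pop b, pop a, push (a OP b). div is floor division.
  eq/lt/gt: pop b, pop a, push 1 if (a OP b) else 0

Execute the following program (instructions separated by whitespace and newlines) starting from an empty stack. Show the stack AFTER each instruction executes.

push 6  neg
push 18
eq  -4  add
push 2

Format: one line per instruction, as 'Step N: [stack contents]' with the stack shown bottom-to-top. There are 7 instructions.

Step 1: [6]
Step 2: [-6]
Step 3: [-6, 18]
Step 4: [0]
Step 5: [0, -4]
Step 6: [-4]
Step 7: [-4, 2]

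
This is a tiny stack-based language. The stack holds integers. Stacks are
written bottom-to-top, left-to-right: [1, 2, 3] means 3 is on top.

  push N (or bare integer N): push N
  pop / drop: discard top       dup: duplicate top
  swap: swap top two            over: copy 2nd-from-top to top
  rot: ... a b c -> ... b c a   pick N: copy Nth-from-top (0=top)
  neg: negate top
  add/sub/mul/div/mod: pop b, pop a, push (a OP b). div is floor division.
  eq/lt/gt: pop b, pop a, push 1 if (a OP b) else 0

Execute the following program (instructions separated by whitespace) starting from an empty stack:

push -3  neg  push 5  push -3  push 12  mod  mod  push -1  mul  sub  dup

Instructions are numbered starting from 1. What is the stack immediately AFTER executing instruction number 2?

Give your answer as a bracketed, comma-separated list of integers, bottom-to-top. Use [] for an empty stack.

Answer: [3]

Derivation:
Step 1 ('push -3'): [-3]
Step 2 ('neg'): [3]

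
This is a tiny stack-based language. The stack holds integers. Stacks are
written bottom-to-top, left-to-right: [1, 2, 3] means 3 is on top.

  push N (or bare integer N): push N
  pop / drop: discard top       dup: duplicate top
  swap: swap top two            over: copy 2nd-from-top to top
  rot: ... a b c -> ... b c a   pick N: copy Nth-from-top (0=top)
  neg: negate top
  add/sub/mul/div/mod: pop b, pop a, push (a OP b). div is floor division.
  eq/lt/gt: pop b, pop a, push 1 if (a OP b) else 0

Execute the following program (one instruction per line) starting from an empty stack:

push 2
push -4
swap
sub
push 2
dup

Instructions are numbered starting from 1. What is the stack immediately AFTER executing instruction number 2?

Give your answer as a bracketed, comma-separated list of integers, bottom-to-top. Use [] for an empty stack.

Answer: [2, -4]

Derivation:
Step 1 ('push 2'): [2]
Step 2 ('push -4'): [2, -4]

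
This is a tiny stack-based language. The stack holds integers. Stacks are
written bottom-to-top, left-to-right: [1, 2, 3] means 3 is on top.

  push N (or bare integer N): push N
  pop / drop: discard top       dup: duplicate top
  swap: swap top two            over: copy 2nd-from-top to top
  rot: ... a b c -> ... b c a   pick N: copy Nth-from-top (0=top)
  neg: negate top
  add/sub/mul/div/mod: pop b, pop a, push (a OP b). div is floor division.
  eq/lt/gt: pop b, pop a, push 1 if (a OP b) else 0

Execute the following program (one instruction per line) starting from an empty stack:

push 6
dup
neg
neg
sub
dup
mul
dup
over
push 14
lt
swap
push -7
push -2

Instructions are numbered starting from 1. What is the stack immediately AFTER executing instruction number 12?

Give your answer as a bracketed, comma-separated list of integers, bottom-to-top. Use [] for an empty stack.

Answer: [0, 1, 0]

Derivation:
Step 1 ('push 6'): [6]
Step 2 ('dup'): [6, 6]
Step 3 ('neg'): [6, -6]
Step 4 ('neg'): [6, 6]
Step 5 ('sub'): [0]
Step 6 ('dup'): [0, 0]
Step 7 ('mul'): [0]
Step 8 ('dup'): [0, 0]
Step 9 ('over'): [0, 0, 0]
Step 10 ('push 14'): [0, 0, 0, 14]
Step 11 ('lt'): [0, 0, 1]
Step 12 ('swap'): [0, 1, 0]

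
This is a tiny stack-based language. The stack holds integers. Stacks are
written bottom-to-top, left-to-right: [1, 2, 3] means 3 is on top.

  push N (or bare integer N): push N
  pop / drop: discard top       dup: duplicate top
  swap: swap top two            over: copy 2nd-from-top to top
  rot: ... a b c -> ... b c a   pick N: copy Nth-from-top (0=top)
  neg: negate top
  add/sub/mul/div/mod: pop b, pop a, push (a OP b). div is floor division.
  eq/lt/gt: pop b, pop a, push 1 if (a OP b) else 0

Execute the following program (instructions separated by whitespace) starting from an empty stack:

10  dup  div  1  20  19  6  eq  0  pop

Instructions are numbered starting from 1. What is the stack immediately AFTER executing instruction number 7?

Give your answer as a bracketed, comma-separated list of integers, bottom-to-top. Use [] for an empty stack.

Answer: [1, 1, 20, 19, 6]

Derivation:
Step 1 ('10'): [10]
Step 2 ('dup'): [10, 10]
Step 3 ('div'): [1]
Step 4 ('1'): [1, 1]
Step 5 ('20'): [1, 1, 20]
Step 6 ('19'): [1, 1, 20, 19]
Step 7 ('6'): [1, 1, 20, 19, 6]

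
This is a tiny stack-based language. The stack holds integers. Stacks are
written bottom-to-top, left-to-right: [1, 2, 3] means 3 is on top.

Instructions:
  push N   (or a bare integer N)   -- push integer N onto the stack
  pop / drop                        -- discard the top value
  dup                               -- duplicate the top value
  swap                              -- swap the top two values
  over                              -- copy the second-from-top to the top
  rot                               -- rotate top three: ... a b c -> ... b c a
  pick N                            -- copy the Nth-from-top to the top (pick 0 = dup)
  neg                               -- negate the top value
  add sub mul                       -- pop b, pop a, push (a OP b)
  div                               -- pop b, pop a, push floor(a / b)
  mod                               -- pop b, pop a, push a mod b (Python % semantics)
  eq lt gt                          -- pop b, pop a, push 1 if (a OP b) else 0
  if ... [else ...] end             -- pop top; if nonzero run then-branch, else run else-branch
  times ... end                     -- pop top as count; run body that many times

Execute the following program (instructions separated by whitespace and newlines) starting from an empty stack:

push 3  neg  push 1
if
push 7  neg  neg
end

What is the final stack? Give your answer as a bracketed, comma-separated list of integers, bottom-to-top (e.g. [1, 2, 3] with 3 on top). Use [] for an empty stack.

After 'push 3': [3]
After 'neg': [-3]
After 'push 1': [-3, 1]
After 'if': [-3]
After 'push 7': [-3, 7]
After 'neg': [-3, -7]
After 'neg': [-3, 7]

Answer: [-3, 7]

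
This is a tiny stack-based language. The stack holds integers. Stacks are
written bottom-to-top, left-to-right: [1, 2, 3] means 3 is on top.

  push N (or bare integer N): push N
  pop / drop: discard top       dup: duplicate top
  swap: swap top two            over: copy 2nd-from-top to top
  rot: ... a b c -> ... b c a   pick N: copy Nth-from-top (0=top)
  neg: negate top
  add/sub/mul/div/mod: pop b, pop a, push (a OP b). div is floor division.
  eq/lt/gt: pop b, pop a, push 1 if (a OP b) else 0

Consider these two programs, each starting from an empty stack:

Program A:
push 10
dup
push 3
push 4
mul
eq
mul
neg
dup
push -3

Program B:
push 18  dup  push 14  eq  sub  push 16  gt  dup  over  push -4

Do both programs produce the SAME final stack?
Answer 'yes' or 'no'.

Program A trace:
  After 'push 10': [10]
  After 'dup': [10, 10]
  After 'push 3': [10, 10, 3]
  After 'push 4': [10, 10, 3, 4]
  After 'mul': [10, 10, 12]
  After 'eq': [10, 0]
  After 'mul': [0]
  After 'neg': [0]
  After 'dup': [0, 0]
  After 'push -3': [0, 0, -3]
Program A final stack: [0, 0, -3]

Program B trace:
  After 'push 18': [18]
  After 'dup': [18, 18]
  After 'push 14': [18, 18, 14]
  After 'eq': [18, 0]
  After 'sub': [18]
  After 'push 16': [18, 16]
  After 'gt': [1]
  After 'dup': [1, 1]
  After 'over': [1, 1, 1]
  After 'push -4': [1, 1, 1, -4]
Program B final stack: [1, 1, 1, -4]
Same: no

Answer: no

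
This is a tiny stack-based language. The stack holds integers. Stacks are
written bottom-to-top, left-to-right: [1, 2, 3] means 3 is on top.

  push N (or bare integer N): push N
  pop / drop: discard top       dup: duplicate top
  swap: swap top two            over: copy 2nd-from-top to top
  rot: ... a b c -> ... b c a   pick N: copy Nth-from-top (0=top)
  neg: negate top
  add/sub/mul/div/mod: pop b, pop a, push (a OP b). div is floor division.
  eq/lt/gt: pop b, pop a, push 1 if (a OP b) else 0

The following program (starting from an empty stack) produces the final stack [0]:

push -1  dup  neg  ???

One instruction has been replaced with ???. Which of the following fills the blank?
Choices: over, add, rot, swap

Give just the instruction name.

Stack before ???: [-1, 1]
Stack after ???:  [0]
Checking each choice:
  over: produces [-1, 1, -1]
  add: MATCH
  rot: stack underflow (need 3, have 2)
  swap: produces [1, -1]


Answer: add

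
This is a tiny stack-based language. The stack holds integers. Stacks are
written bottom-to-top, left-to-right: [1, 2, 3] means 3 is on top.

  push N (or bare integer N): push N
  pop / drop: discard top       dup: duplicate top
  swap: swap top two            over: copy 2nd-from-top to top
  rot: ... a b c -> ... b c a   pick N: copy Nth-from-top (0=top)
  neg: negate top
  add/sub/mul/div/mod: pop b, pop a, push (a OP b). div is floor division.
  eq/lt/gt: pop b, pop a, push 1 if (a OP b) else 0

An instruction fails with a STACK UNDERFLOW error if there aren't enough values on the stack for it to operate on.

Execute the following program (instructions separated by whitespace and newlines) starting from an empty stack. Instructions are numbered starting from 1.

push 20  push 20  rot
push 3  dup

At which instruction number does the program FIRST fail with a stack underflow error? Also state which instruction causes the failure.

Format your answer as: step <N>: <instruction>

Step 1 ('push 20'): stack = [20], depth = 1
Step 2 ('push 20'): stack = [20, 20], depth = 2
Step 3 ('rot'): needs 3 value(s) but depth is 2 — STACK UNDERFLOW

Answer: step 3: rot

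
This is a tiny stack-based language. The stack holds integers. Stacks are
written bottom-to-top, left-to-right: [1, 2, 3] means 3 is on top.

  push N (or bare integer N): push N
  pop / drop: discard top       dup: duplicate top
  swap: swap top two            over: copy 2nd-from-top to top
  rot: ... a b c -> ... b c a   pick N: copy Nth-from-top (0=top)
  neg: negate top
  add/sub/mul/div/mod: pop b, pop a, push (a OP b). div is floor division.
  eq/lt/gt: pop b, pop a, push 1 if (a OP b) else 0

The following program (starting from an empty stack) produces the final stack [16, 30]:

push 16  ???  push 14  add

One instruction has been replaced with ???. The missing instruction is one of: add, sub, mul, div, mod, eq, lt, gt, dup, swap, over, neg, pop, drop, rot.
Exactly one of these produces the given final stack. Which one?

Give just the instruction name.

Stack before ???: [16]
Stack after ???:  [16, 16]
The instruction that transforms [16] -> [16, 16] is: dup

Answer: dup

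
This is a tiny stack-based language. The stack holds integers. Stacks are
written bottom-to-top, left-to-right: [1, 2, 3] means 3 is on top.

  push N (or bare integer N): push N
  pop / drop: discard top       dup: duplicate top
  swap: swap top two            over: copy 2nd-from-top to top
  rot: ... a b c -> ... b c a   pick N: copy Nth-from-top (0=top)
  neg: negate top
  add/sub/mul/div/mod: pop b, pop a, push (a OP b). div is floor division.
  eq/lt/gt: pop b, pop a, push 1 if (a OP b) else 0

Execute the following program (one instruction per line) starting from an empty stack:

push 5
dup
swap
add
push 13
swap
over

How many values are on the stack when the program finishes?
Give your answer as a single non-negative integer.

Answer: 3

Derivation:
After 'push 5': stack = [5] (depth 1)
After 'dup': stack = [5, 5] (depth 2)
After 'swap': stack = [5, 5] (depth 2)
After 'add': stack = [10] (depth 1)
After 'push 13': stack = [10, 13] (depth 2)
After 'swap': stack = [13, 10] (depth 2)
After 'over': stack = [13, 10, 13] (depth 3)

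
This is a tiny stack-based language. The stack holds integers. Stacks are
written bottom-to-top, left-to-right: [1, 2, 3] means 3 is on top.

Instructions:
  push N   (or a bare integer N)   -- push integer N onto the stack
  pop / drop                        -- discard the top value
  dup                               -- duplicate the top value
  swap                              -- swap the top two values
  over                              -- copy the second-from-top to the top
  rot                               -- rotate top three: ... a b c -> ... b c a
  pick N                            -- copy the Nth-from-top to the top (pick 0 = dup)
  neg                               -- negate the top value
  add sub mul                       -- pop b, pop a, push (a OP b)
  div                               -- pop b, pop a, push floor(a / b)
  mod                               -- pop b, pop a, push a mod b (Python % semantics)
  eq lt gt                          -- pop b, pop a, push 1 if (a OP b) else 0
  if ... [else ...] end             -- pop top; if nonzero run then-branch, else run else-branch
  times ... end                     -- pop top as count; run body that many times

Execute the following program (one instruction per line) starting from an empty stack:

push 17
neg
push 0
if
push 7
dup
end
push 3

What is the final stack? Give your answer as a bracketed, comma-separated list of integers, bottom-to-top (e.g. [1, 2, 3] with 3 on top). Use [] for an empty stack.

After 'push 17': [17]
After 'neg': [-17]
After 'push 0': [-17, 0]
After 'if': [-17]
After 'push 3': [-17, 3]

Answer: [-17, 3]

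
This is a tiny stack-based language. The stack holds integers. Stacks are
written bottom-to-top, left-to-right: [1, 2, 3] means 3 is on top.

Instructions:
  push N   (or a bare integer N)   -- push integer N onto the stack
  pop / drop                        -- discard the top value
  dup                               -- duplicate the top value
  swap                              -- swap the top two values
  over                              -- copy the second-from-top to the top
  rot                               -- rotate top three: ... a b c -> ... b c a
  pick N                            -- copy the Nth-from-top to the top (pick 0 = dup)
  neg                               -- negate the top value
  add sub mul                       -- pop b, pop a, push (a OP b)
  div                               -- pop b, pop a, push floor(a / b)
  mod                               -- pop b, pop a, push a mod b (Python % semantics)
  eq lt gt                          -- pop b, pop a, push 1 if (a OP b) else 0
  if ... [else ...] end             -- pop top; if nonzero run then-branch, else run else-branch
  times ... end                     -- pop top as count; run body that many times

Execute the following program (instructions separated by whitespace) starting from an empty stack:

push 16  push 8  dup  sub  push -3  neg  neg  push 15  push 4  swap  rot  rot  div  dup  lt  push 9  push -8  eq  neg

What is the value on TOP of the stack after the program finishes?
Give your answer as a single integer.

Answer: 0

Derivation:
After 'push 16': [16]
After 'push 8': [16, 8]
After 'dup': [16, 8, 8]
After 'sub': [16, 0]
After 'push -3': [16, 0, -3]
After 'neg': [16, 0, 3]
After 'neg': [16, 0, -3]
After 'push 15': [16, 0, -3, 15]
After 'push 4': [16, 0, -3, 15, 4]
After 'swap': [16, 0, -3, 4, 15]
After 'rot': [16, 0, 4, 15, -3]
After 'rot': [16, 0, 15, -3, 4]
After 'div': [16, 0, 15, -1]
After 'dup': [16, 0, 15, -1, -1]
After 'lt': [16, 0, 15, 0]
After 'push 9': [16, 0, 15, 0, 9]
After 'push -8': [16, 0, 15, 0, 9, -8]
After 'eq': [16, 0, 15, 0, 0]
After 'neg': [16, 0, 15, 0, 0]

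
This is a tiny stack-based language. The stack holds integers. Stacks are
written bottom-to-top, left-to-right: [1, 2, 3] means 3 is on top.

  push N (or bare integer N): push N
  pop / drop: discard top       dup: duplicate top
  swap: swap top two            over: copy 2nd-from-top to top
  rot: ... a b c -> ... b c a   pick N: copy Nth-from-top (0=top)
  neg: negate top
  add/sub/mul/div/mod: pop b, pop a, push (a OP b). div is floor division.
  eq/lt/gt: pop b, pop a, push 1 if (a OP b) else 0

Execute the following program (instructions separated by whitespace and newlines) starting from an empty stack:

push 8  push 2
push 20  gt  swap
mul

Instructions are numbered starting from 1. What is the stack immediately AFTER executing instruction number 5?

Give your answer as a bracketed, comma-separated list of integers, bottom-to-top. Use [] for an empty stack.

Step 1 ('push 8'): [8]
Step 2 ('push 2'): [8, 2]
Step 3 ('push 20'): [8, 2, 20]
Step 4 ('gt'): [8, 0]
Step 5 ('swap'): [0, 8]

Answer: [0, 8]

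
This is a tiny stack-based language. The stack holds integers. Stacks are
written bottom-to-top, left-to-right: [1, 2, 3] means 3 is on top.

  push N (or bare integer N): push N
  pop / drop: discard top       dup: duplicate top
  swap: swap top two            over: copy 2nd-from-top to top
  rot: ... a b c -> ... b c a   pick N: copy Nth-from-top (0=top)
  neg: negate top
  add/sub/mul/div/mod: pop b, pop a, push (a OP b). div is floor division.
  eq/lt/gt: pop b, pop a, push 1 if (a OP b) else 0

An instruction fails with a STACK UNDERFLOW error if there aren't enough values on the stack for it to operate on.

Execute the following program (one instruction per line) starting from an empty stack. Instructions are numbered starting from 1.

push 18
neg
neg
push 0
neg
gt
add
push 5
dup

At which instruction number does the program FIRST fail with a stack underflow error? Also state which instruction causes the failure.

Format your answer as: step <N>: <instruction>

Answer: step 7: add

Derivation:
Step 1 ('push 18'): stack = [18], depth = 1
Step 2 ('neg'): stack = [-18], depth = 1
Step 3 ('neg'): stack = [18], depth = 1
Step 4 ('push 0'): stack = [18, 0], depth = 2
Step 5 ('neg'): stack = [18, 0], depth = 2
Step 6 ('gt'): stack = [1], depth = 1
Step 7 ('add'): needs 2 value(s) but depth is 1 — STACK UNDERFLOW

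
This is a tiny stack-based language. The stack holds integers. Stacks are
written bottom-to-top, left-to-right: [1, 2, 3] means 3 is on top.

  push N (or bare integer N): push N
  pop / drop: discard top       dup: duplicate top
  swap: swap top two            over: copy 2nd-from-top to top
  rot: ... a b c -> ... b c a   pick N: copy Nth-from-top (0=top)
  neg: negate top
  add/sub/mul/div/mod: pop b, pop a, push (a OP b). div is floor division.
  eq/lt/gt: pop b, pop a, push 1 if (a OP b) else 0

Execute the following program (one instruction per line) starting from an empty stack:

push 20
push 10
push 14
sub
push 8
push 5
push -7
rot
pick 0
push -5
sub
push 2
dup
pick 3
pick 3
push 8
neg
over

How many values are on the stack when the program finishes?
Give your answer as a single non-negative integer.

After 'push 20': stack = [20] (depth 1)
After 'push 10': stack = [20, 10] (depth 2)
After 'push 14': stack = [20, 10, 14] (depth 3)
After 'sub': stack = [20, -4] (depth 2)
After 'push 8': stack = [20, -4, 8] (depth 3)
After 'push 5': stack = [20, -4, 8, 5] (depth 4)
After 'push -7': stack = [20, -4, 8, 5, -7] (depth 5)
After 'rot': stack = [20, -4, 5, -7, 8] (depth 5)
After 'pick 0': stack = [20, -4, 5, -7, 8, 8] (depth 6)
After 'push -5': stack = [20, -4, 5, -7, 8, 8, -5] (depth 7)
After 'sub': stack = [20, -4, 5, -7, 8, 13] (depth 6)
After 'push 2': stack = [20, -4, 5, -7, 8, 13, 2] (depth 7)
After 'dup': stack = [20, -4, 5, -7, 8, 13, 2, 2] (depth 8)
After 'pick 3': stack = [20, -4, 5, -7, 8, 13, 2, 2, 8] (depth 9)
After 'pick 3': stack = [20, -4, 5, -7, 8, 13, 2, 2, 8, 13] (depth 10)
After 'push 8': stack = [20, -4, 5, -7, 8, 13, 2, 2, 8, 13, 8] (depth 11)
After 'neg': stack = [20, -4, 5, -7, 8, 13, 2, 2, 8, 13, -8] (depth 11)
After 'over': stack = [20, -4, 5, -7, 8, 13, 2, 2, 8, 13, -8, 13] (depth 12)

Answer: 12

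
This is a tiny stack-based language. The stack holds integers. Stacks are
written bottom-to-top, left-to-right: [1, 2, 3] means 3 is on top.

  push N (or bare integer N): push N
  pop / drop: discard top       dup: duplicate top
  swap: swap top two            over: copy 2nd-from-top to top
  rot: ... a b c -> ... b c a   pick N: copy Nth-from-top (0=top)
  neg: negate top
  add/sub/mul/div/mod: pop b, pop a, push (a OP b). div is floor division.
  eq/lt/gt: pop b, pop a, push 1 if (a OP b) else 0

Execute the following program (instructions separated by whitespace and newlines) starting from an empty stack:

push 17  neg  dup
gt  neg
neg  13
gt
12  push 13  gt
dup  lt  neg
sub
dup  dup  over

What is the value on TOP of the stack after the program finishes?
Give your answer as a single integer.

Answer: 0

Derivation:
After 'push 17': [17]
After 'neg': [-17]
After 'dup': [-17, -17]
After 'gt': [0]
After 'neg': [0]
After 'neg': [0]
After 'push 13': [0, 13]
After 'gt': [0]
After 'push 12': [0, 12]
After 'push 13': [0, 12, 13]
After 'gt': [0, 0]
After 'dup': [0, 0, 0]
After 'lt': [0, 0]
After 'neg': [0, 0]
After 'sub': [0]
After 'dup': [0, 0]
After 'dup': [0, 0, 0]
After 'over': [0, 0, 0, 0]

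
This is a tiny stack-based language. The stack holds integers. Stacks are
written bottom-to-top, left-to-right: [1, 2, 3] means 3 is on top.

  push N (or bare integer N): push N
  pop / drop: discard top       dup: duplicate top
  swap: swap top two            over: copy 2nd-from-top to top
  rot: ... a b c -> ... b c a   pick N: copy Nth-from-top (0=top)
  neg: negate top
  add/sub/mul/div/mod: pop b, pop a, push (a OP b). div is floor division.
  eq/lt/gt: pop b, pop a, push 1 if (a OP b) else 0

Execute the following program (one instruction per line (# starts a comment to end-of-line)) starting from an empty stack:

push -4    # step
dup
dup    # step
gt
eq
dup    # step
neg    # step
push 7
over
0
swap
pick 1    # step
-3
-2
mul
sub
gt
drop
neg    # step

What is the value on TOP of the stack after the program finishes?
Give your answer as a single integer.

Answer: 0

Derivation:
After 'push -4': [-4]
After 'dup': [-4, -4]
After 'dup': [-4, -4, -4]
After 'gt': [-4, 0]
After 'eq': [0]
After 'dup': [0, 0]
After 'neg': [0, 0]
After 'push 7': [0, 0, 7]
After 'over': [0, 0, 7, 0]
After 'push 0': [0, 0, 7, 0, 0]
After 'swap': [0, 0, 7, 0, 0]
After 'pick 1': [0, 0, 7, 0, 0, 0]
After 'push -3': [0, 0, 7, 0, 0, 0, -3]
After 'push -2': [0, 0, 7, 0, 0, 0, -3, -2]
After 'mul': [0, 0, 7, 0, 0, 0, 6]
After 'sub': [0, 0, 7, 0, 0, -6]
After 'gt': [0, 0, 7, 0, 1]
After 'drop': [0, 0, 7, 0]
After 'neg': [0, 0, 7, 0]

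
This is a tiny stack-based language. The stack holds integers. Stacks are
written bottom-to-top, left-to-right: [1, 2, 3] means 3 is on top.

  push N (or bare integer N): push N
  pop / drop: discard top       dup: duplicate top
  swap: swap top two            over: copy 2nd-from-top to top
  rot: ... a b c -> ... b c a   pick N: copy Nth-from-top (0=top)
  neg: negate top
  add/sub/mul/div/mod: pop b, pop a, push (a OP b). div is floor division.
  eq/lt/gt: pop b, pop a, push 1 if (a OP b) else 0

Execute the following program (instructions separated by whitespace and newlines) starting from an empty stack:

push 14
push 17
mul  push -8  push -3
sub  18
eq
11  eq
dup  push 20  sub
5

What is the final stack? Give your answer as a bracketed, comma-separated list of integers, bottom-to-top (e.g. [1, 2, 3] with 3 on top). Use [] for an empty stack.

Answer: [238, 0, -20, 5]

Derivation:
After 'push 14': [14]
After 'push 17': [14, 17]
After 'mul': [238]
After 'push -8': [238, -8]
After 'push -3': [238, -8, -3]
After 'sub': [238, -5]
After 'push 18': [238, -5, 18]
After 'eq': [238, 0]
After 'push 11': [238, 0, 11]
After 'eq': [238, 0]
After 'dup': [238, 0, 0]
After 'push 20': [238, 0, 0, 20]
After 'sub': [238, 0, -20]
After 'push 5': [238, 0, -20, 5]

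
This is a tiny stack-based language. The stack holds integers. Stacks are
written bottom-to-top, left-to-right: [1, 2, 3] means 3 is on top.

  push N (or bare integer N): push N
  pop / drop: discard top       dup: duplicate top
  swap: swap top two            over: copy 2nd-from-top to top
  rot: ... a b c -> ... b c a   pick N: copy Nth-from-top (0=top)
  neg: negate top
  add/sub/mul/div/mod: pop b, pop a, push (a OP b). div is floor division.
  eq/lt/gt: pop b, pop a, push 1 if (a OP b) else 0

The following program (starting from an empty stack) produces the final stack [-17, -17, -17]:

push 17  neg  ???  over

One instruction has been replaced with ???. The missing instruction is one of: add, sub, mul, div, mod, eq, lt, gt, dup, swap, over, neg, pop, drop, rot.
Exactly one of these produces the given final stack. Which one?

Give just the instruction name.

Answer: dup

Derivation:
Stack before ???: [-17]
Stack after ???:  [-17, -17]
The instruction that transforms [-17] -> [-17, -17] is: dup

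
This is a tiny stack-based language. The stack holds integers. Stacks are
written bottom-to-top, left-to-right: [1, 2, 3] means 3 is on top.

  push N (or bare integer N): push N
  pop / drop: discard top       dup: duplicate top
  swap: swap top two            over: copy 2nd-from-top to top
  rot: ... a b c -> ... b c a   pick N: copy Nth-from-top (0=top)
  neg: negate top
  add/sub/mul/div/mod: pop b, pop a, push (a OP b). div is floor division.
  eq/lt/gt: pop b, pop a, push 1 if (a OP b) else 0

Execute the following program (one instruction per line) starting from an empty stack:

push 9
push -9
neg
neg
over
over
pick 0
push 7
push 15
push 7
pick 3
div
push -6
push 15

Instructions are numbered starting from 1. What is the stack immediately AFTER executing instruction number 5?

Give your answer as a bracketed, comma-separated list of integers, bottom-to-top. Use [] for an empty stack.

Step 1 ('push 9'): [9]
Step 2 ('push -9'): [9, -9]
Step 3 ('neg'): [9, 9]
Step 4 ('neg'): [9, -9]
Step 5 ('over'): [9, -9, 9]

Answer: [9, -9, 9]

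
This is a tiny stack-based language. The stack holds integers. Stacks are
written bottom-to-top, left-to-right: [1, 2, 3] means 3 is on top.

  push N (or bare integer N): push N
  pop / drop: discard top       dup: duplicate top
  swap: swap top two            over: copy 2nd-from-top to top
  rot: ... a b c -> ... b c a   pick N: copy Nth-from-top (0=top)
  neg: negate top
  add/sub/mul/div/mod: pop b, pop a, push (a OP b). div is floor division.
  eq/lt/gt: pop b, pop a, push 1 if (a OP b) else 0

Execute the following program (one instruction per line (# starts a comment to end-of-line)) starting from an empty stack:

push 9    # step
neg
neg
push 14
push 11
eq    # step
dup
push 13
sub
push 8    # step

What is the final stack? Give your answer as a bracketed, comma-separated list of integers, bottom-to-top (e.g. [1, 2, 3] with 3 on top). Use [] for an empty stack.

After 'push 9': [9]
After 'neg': [-9]
After 'neg': [9]
After 'push 14': [9, 14]
After 'push 11': [9, 14, 11]
After 'eq': [9, 0]
After 'dup': [9, 0, 0]
After 'push 13': [9, 0, 0, 13]
After 'sub': [9, 0, -13]
After 'push 8': [9, 0, -13, 8]

Answer: [9, 0, -13, 8]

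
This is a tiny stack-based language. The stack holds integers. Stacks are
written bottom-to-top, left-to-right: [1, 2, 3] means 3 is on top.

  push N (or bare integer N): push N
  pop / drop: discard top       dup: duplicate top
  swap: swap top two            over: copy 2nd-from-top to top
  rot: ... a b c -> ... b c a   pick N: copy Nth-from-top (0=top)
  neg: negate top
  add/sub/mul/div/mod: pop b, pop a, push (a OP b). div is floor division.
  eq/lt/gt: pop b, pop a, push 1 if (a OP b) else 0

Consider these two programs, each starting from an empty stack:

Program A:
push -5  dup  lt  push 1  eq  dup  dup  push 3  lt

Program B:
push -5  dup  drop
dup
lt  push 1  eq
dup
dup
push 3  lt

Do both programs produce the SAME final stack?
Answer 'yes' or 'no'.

Answer: yes

Derivation:
Program A trace:
  After 'push -5': [-5]
  After 'dup': [-5, -5]
  After 'lt': [0]
  After 'push 1': [0, 1]
  After 'eq': [0]
  After 'dup': [0, 0]
  After 'dup': [0, 0, 0]
  After 'push 3': [0, 0, 0, 3]
  After 'lt': [0, 0, 1]
Program A final stack: [0, 0, 1]

Program B trace:
  After 'push -5': [-5]
  After 'dup': [-5, -5]
  After 'drop': [-5]
  After 'dup': [-5, -5]
  After 'lt': [0]
  After 'push 1': [0, 1]
  After 'eq': [0]
  After 'dup': [0, 0]
  After 'dup': [0, 0, 0]
  After 'push 3': [0, 0, 0, 3]
  After 'lt': [0, 0, 1]
Program B final stack: [0, 0, 1]
Same: yes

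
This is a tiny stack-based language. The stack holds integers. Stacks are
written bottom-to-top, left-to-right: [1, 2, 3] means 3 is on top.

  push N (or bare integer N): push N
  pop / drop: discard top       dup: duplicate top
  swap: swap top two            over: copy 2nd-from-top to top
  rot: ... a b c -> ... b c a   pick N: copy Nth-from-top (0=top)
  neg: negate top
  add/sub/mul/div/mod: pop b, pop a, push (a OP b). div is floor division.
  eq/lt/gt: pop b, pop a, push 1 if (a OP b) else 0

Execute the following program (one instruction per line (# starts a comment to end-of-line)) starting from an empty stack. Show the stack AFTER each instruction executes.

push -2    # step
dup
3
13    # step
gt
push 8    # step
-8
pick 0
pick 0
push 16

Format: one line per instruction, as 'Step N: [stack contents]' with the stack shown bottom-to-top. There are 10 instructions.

Step 1: [-2]
Step 2: [-2, -2]
Step 3: [-2, -2, 3]
Step 4: [-2, -2, 3, 13]
Step 5: [-2, -2, 0]
Step 6: [-2, -2, 0, 8]
Step 7: [-2, -2, 0, 8, -8]
Step 8: [-2, -2, 0, 8, -8, -8]
Step 9: [-2, -2, 0, 8, -8, -8, -8]
Step 10: [-2, -2, 0, 8, -8, -8, -8, 16]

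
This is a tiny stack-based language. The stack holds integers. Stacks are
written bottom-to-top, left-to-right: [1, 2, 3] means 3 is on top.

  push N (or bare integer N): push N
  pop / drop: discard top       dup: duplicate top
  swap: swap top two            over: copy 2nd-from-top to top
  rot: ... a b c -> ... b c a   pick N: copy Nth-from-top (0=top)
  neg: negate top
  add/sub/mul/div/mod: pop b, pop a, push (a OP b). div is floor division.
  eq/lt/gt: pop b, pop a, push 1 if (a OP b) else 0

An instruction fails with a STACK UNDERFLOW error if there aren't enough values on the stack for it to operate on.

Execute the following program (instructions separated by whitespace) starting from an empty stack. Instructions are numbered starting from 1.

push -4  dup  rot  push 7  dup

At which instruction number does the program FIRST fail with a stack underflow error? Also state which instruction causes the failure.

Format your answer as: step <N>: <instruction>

Answer: step 3: rot

Derivation:
Step 1 ('push -4'): stack = [-4], depth = 1
Step 2 ('dup'): stack = [-4, -4], depth = 2
Step 3 ('rot'): needs 3 value(s) but depth is 2 — STACK UNDERFLOW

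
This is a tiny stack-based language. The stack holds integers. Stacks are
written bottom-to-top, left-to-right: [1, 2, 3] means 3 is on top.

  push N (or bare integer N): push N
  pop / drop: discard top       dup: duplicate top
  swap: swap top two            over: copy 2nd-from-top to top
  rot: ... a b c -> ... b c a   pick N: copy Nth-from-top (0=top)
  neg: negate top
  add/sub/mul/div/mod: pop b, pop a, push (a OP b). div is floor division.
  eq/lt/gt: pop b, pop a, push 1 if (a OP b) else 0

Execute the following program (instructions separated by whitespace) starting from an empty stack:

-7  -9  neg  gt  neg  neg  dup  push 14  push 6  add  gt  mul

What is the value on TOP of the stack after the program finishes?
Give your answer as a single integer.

After 'push -7': [-7]
After 'push -9': [-7, -9]
After 'neg': [-7, 9]
After 'gt': [0]
After 'neg': [0]
After 'neg': [0]
After 'dup': [0, 0]
After 'push 14': [0, 0, 14]
After 'push 6': [0, 0, 14, 6]
After 'add': [0, 0, 20]
After 'gt': [0, 0]
After 'mul': [0]

Answer: 0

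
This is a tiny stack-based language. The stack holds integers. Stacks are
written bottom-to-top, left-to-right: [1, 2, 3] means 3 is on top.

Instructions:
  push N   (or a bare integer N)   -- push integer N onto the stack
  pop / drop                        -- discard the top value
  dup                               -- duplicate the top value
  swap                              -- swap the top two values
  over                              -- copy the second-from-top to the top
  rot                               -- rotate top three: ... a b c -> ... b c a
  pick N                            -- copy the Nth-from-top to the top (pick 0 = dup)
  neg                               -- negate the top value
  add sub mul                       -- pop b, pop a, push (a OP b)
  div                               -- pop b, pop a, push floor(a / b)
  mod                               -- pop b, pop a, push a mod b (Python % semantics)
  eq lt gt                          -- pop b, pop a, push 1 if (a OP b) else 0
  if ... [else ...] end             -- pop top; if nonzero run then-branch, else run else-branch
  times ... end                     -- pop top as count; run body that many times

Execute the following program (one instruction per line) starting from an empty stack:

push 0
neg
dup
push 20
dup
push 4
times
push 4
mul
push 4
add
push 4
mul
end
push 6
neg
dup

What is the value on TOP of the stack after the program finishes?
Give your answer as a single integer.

Answer: -6

Derivation:
After 'push 0': [0]
After 'neg': [0]
After 'dup': [0, 0]
After 'push 20': [0, 0, 20]
After 'dup': [0, 0, 20, 20]
After 'push 4': [0, 0, 20, 20, 4]
After 'times': [0, 0, 20, 20]
After 'push 4': [0, 0, 20, 20, 4]
After 'mul': [0, 0, 20, 80]
After 'push 4': [0, 0, 20, 80, 4]
  ...
After 'mul': [0, 0, 20, 86288]
After 'push 4': [0, 0, 20, 86288, 4]
After 'mul': [0, 0, 20, 345152]
After 'push 4': [0, 0, 20, 345152, 4]
After 'add': [0, 0, 20, 345156]
After 'push 4': [0, 0, 20, 345156, 4]
After 'mul': [0, 0, 20, 1380624]
After 'push 6': [0, 0, 20, 1380624, 6]
After 'neg': [0, 0, 20, 1380624, -6]
After 'dup': [0, 0, 20, 1380624, -6, -6]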